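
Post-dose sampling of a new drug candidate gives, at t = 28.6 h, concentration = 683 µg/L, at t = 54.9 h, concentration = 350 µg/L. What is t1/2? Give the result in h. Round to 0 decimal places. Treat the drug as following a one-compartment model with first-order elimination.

k = ln(C₁/C₂) / (t₂ − t₁) = ln(683/350) / (54.9 − 28.6)
  = 0.6686 / 26.30 = 0.02542 h⁻¹
t½ = ln2 / k = 0.693147 / 0.02542 = 27.27 h

27 h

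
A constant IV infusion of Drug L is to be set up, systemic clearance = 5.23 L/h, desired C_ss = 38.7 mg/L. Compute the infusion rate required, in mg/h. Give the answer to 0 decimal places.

202 mg/h

At steady state, infusion rate R₀ = Css × CL = 38.7 × 5.230 = 202.4 mg/h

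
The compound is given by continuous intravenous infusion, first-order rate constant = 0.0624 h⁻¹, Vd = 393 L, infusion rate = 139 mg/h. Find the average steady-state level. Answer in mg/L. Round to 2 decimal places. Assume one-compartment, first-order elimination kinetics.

CL = k × Vd = 0.06240 × 393 = 24.52 L/h
At steady state Css = R₀ / CL = 139 / 24.52 = 5.669 mg/L

5.67 mg/L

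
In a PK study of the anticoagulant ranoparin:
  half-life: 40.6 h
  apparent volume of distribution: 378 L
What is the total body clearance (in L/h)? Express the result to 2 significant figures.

6.5 L/h

k = ln2 / t½ = 0.693147 / 40.6 = 0.01707 h⁻¹
CL = k × Vd = 0.01707 × 378 = 6.452 L/h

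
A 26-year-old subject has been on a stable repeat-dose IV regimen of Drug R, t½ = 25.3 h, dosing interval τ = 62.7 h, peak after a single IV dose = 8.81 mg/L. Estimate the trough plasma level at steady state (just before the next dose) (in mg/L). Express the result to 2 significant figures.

1.9 mg/L

k = ln2 / t½ = 0.693147 / 25.3 = 0.02740 h⁻¹
e^(−kτ) = e^(−0.02740 × 62.7) = 0.1794
Accumulation ratio R = 1 / (1 − e^(−kτ)) = 1 / (1 − 0.1794) = 1.219
Steady-state trough = C₀ × R × e^(−kτ) = 8.81 × 1.219 × 0.1794 = 1.927 mg/L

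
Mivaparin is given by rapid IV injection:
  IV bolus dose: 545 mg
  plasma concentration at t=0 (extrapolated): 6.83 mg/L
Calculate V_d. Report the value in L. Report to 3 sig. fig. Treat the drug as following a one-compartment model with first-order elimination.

79.8 L

Vd = Dose / C₀ = 545.0 / 6.83 = 79.80 L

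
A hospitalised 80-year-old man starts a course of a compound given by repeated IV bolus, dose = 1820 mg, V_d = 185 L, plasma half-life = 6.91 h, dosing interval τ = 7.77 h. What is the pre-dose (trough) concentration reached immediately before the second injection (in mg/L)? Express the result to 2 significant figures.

C₀ per dose = Dose / Vd = 1820 / 185 = 9.838 mg/L
k = ln2 / t½ = 0.693147 / 6.91 = 0.1003 h⁻¹
Fraction remaining after one interval: r = e^(−kτ) = e^(−0.1003 × 7.77) = 0.4587
Before dose 2, 1 dose has been given (aged 1τ).
C_trough = C₀ × r = 9.838 × 0.4587 = 4.513 mg/L

4.5 mg/L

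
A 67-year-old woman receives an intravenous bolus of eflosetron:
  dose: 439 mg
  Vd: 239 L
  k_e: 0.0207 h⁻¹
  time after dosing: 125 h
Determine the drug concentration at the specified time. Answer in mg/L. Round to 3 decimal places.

0.138 mg/L

C₀ = Dose / Vd = 439.0 / 239 = 1.837 mg/L
C = C₀ · e^(−k·t) = 1.837 × e^(−0.02070 × 125)
  = 1.837 × 0.07521 = 0.1382 mg/L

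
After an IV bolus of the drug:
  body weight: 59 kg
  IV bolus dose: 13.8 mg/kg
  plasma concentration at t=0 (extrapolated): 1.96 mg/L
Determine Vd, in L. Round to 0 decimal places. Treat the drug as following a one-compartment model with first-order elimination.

415 L

Dose = 13.8 × 59 = 814.2 mg
Vd = Dose / C₀ = 814.2 / 1.96 = 415.4 L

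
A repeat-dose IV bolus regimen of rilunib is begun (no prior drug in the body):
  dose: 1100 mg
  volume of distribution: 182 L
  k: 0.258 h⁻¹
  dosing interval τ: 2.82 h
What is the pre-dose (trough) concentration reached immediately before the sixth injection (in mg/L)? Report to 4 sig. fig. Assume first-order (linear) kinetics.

5.500 mg/L

C₀ per dose = Dose / Vd = 1100 / 182 = 6.044 mg/L
Fraction remaining after one interval: r = e^(−kτ) = e^(−0.2580 × 2.82) = 0.4831
Before dose 6, 5 doses have been given (aged 1τ, 2τ, 3τ, 4τ, 5τ).
C_trough = C₀ × (r + r² + … + r^5) = C₀ × r(1−r^5)/(1−r)
        = 6.044 × 0.4831 × (1 − 0.02631) / (1 − 0.4831) = 5.500 mg/L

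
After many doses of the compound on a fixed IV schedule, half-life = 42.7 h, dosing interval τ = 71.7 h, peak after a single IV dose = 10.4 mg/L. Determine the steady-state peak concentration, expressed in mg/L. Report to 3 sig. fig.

k = ln2 / t½ = 0.693147 / 42.7 = 0.01623 h⁻¹
e^(−kτ) = e^(−0.01623 × 71.7) = 0.3123
Accumulation ratio R = 1 / (1 − e^(−kτ)) = 1 / (1 − 0.3123) = 1.454
Steady-state peak = C₀ × R = 10.4 × 1.454 = 15.12 mg/L

15.1 mg/L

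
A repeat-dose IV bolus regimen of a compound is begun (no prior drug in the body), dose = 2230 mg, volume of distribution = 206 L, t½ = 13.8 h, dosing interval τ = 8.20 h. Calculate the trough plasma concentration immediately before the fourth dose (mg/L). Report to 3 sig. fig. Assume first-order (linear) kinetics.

C₀ per dose = Dose / Vd = 2230 / 206 = 10.83 mg/L
k = ln2 / t½ = 0.693147 / 13.8 = 0.05023 h⁻¹
Fraction remaining after one interval: r = e^(−kτ) = e^(−0.05023 × 8.20) = 0.6624
Before dose 4, 3 doses have been given (aged 1τ, 2τ, 3τ).
C_trough = C₀ × (r + r² + … + r^3) = C₀ × r(1−r^3)/(1−r)
        = 10.83 × 0.6624 × (1 − 0.2906) / (1 − 0.6624) = 15.07 mg/L

15.1 mg/L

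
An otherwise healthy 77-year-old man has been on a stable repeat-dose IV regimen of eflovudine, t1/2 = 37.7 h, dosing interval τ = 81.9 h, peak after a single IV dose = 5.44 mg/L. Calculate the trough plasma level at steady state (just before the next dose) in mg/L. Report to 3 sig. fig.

1.55 mg/L

k = ln2 / t½ = 0.693147 / 37.7 = 0.01839 h⁻¹
e^(−kτ) = e^(−0.01839 × 81.9) = 0.2218
Accumulation ratio R = 1 / (1 − e^(−kτ)) = 1 / (1 − 0.2218) = 1.285
Steady-state trough = C₀ × R × e^(−kτ) = 5.44 × 1.285 × 0.2218 = 1.550 mg/L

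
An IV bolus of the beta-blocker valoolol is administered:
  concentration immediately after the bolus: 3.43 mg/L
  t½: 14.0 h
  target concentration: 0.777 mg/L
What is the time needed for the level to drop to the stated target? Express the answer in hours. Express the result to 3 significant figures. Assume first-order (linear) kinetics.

k = ln2 / t½ = 0.693147 / 14.0 = 0.04951 h⁻¹
t = ln(C₀ / C) / k = ln(3.430 / 0.777) / 0.04951
  = ln(4.414) / 0.04951 = 1.485 / 0.04951 = 29.99 h

30.0 h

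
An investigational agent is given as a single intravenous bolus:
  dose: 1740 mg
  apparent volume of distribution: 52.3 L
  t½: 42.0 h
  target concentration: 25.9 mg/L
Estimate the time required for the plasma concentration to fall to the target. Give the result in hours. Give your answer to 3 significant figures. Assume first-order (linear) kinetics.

15.2 h

C₀ = Dose / Vd = 1740 / 52.3 = 33.27 mg/L
k = ln2 / t½ = 0.693147 / 42.0 = 0.01650 h⁻¹
t = ln(C₀ / C) / k = ln(33.27 / 25.9) / 0.01650
  = ln(1.285) / 0.01650 = 0.2508 / 0.01650 = 15.20 h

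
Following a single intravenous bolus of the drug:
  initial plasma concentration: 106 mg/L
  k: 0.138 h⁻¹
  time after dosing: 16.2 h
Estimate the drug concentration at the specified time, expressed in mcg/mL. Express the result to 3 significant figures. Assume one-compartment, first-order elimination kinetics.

11.3 mcg/mL

C = C₀ · e^(−k·t) = 106.0 × e^(−0.1380 × 16.2)
  = 106.0 × 0.1069 = 11.33 mg/L
(11.33 mg/L = 11.33 mcg/mL)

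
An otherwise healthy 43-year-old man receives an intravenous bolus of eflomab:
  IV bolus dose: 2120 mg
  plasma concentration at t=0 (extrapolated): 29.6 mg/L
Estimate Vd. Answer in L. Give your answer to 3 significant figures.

Vd = Dose / C₀ = 2120 / 29.6 = 71.62 L

71.6 L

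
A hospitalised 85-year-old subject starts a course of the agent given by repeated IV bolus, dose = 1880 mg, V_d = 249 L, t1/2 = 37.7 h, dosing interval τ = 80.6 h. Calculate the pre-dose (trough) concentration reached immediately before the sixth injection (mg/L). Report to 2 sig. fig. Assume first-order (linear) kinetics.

C₀ per dose = Dose / Vd = 1880 / 249 = 7.550 mg/L
k = ln2 / t½ = 0.693147 / 37.7 = 0.01839 h⁻¹
Fraction remaining after one interval: r = e^(−kτ) = e^(−0.01839 × 80.6) = 0.2271
Before dose 6, 5 doses have been given (aged 1τ, 2τ, 3τ, 4τ, 5τ).
C_trough = C₀ × (r + r² + … + r^5) = C₀ × r(1−r^5)/(1−r)
        = 7.550 × 0.2271 × (1 − 0.0006041) / (1 − 0.2271) = 2.217 mg/L

2.2 mg/L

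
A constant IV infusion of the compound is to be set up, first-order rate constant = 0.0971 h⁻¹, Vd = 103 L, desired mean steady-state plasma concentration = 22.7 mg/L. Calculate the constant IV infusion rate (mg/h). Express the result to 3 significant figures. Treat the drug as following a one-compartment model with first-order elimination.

227 mg/h

CL = k × Vd = 0.09710 × 103 = 10.00 L/h
At steady state, infusion rate R₀ = Css × CL = 22.7 × 10.00 = 227.0 mg/h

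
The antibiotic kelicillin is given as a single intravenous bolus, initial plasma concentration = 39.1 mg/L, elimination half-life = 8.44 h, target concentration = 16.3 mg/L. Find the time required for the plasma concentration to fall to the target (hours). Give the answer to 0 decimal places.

k = ln2 / t½ = 0.693147 / 8.44 = 0.08213 h⁻¹
t = ln(C₀ / C) / k = ln(39.10 / 16.3) / 0.08213
  = ln(2.399) / 0.08213 = 0.8751 / 0.08213 = 10.66 h

11 h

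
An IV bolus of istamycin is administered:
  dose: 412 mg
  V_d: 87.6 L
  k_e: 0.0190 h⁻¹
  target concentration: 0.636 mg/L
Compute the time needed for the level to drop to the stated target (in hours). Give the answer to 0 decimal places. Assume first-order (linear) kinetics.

105 h

C₀ = Dose / Vd = 412.0 / 87.6 = 4.703 mg/L
t = ln(C₀ / C) / k = ln(4.703 / 0.636) / 0.01900
  = ln(7.395) / 0.01900 = 2.001 / 0.01900 = 105.3 h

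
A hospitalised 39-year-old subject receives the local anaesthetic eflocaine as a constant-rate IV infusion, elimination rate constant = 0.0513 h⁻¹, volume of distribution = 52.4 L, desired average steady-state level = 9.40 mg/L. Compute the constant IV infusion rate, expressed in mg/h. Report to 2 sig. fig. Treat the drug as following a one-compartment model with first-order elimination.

25 mg/h

CL = k × Vd = 0.05130 × 52.4 = 2.688 L/h
At steady state, infusion rate R₀ = Css × CL = 9.40 × 2.688 = 25.27 mg/h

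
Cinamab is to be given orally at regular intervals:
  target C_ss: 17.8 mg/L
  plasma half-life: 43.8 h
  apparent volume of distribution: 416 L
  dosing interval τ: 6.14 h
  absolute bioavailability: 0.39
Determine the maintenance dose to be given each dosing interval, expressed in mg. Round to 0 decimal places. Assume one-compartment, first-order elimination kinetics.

1845 mg

k = ln2 / t½ = 0.693147 / 43.8 = 0.01583 h⁻¹
CL = k × Vd = 0.01583 × 416 = 6.585 L/h
At steady state, F × (Dose/τ) = Css × CL.
Dose = Css × CL × τ / F = 17.8 × 6.585 × 6.14 / 0.39 = 1845 mg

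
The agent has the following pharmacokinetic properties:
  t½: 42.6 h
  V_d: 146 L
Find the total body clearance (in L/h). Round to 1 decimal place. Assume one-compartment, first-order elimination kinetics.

k = ln2 / t½ = 0.693147 / 42.6 = 0.01627 h⁻¹
CL = k × Vd = 0.01627 × 146 = 2.375 L/h

2.4 L/h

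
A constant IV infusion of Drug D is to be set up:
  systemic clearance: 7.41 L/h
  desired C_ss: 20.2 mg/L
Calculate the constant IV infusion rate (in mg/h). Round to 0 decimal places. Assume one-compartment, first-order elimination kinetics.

150 mg/h

At steady state, infusion rate R₀ = Css × CL = 20.2 × 7.410 = 149.7 mg/h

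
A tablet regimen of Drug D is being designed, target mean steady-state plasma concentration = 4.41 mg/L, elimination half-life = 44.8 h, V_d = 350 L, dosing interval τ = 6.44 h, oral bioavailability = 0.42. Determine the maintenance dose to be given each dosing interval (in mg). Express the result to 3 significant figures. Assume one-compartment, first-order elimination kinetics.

k = ln2 / t½ = 0.693147 / 44.8 = 0.01547 h⁻¹
CL = k × Vd = 0.01547 × 350 = 5.415 L/h
At steady state, F × (Dose/τ) = Css × CL.
Dose = Css × CL × τ / F = 4.41 × 5.415 × 6.44 / 0.42 = 366.2 mg

366 mg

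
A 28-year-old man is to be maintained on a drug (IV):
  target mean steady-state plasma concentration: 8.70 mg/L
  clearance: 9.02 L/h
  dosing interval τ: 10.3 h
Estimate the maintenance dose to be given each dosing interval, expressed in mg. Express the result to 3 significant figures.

808 mg

At steady state, Dose/τ = Css × CL.
Dose = Css × CL × τ = 8.70 × 9.020 × 10.3 = 808.3 mg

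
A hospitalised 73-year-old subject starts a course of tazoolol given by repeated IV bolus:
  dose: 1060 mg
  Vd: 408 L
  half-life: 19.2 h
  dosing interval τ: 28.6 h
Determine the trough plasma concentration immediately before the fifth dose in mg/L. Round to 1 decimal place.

C₀ per dose = Dose / Vd = 1060 / 408 = 2.598 mg/L
k = ln2 / t½ = 0.693147 / 19.2 = 0.03610 h⁻¹
Fraction remaining after one interval: r = e^(−kτ) = e^(−0.03610 × 28.6) = 0.3561
Before dose 5, 4 doses have been given (aged 1τ, 2τ, 3τ, 4τ).
C_trough = C₀ × (r + r² + … + r^4) = C₀ × r(1−r^4)/(1−r)
        = 2.598 × 0.3561 × (1 − 0.01608) / (1 − 0.3561) = 1.414 mg/L

1.4 mg/L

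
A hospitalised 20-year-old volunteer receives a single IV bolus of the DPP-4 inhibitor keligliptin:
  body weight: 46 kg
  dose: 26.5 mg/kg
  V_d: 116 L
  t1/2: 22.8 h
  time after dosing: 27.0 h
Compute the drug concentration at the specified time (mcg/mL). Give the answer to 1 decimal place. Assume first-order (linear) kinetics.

Total dose = 26.5 × 46 = 1219 mg
C₀ = Dose / Vd = 1219 / 116 = 10.51 mg/L
k = ln2 / t½ = 0.693147 / 22.8 = 0.03040 h⁻¹
C = C₀ · e^(−k·t) = 10.51 × e^(−0.03040 × 27.0)
  = 10.51 × 0.4401 = 4.625 mg/L
(4.625 mg/L = 4.625 mcg/mL)

4.6 mcg/mL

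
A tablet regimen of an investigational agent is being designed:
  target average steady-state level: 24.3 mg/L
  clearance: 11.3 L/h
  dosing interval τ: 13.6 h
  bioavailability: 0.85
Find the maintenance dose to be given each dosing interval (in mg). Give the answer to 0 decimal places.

At steady state, F × (Dose/τ) = Css × CL.
Dose = Css × CL × τ / F = 24.3 × 11.30 × 13.6 / 0.85 = 4393 mg

4393 mg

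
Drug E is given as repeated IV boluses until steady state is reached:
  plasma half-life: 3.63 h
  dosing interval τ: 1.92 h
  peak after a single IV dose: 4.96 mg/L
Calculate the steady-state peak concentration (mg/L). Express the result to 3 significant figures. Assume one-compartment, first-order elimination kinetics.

16.2 mg/L

k = ln2 / t½ = 0.693147 / 3.63 = 0.1909 h⁻¹
e^(−kτ) = e^(−0.1909 × 1.92) = 0.6931
Accumulation ratio R = 1 / (1 − e^(−kτ)) = 1 / (1 − 0.6931) = 3.258
Steady-state peak = C₀ × R = 4.96 × 3.258 = 16.16 mg/L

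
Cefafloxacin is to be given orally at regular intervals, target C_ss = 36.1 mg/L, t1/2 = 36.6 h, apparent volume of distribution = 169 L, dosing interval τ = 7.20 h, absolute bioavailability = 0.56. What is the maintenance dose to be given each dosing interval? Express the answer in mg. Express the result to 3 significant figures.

1490 mg

k = ln2 / t½ = 0.693147 / 36.6 = 0.01894 h⁻¹
CL = k × Vd = 0.01894 × 169 = 3.201 L/h
At steady state, F × (Dose/τ) = Css × CL.
Dose = Css × CL × τ / F = 36.1 × 3.201 × 7.20 / 0.56 = 1486 mg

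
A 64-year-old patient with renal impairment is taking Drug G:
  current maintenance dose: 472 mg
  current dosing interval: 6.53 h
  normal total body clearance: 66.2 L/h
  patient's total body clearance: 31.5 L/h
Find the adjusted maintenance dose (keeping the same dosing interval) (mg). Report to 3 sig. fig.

To keep the same average steady-state level, dosing rate must scale with clearance.
CL ratio = 31.5 / 66.2 = 0.4758
New dose (same interval) = 472 × 0.4758 = 224.6 mg

225 mg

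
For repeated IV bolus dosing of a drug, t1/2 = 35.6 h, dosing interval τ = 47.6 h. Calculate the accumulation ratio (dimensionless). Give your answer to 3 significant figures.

1.66

k = ln2 / t½ = 0.693147 / 35.6 = 0.01947 h⁻¹
e^(−kτ) = e^(−0.01947 × 47.6) = 0.3958
Accumulation ratio R = 1 / (1 − e^(−kτ)) = 1 / (1 − 0.3958) = 1.655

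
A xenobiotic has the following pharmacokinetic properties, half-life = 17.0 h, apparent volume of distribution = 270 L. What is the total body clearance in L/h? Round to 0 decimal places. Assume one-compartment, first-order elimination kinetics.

11 L/h

k = ln2 / t½ = 0.693147 / 17.0 = 0.04077 h⁻¹
CL = k × Vd = 0.04077 × 270 = 11.01 L/h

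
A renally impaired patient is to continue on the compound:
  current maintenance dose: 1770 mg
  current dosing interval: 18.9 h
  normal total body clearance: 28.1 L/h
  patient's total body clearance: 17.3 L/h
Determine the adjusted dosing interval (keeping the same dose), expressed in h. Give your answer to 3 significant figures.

30.7 h

To keep the same average steady-state level, dosing rate must scale with clearance.
CL ratio = 17.3 / 28.1 = 0.6157
New interval (same dose) = 18.9 / 0.6157 = 30.70 h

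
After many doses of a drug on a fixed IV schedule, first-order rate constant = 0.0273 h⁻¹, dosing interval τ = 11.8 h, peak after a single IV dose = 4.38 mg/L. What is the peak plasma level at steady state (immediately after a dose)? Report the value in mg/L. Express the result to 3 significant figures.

e^(−kτ) = e^(−0.02730 × 11.8) = 0.7246
Accumulation ratio R = 1 / (1 − e^(−kτ)) = 1 / (1 − 0.7246) = 3.631
Steady-state peak = C₀ × R = 4.38 × 3.631 = 15.90 mg/L

15.9 mg/L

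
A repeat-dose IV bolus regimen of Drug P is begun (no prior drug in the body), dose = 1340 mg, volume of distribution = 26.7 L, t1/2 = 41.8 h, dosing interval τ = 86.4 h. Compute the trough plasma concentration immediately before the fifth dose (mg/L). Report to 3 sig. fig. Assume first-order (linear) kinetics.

C₀ per dose = Dose / Vd = 1340 / 26.7 = 50.19 mg/L
k = ln2 / t½ = 0.693147 / 41.8 = 0.01658 h⁻¹
Fraction remaining after one interval: r = e^(−kτ) = e^(−0.01658 × 86.4) = 0.2387
Before dose 5, 4 doses have been given (aged 1τ, 2τ, 3τ, 4τ).
C_trough = C₀ × (r + r² + … + r^4) = C₀ × r(1−r^4)/(1−r)
        = 50.19 × 0.2387 × (1 − 0.003246) / (1 − 0.2387) = 15.69 mg/L

15.7 mg/L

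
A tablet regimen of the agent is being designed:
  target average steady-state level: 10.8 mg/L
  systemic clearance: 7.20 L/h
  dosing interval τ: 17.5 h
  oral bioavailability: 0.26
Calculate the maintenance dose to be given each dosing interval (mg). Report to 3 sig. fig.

At steady state, F × (Dose/τ) = Css × CL.
Dose = Css × CL × τ / F = 10.8 × 7.200 × 17.5 / 0.26 = 5234 mg

5230 mg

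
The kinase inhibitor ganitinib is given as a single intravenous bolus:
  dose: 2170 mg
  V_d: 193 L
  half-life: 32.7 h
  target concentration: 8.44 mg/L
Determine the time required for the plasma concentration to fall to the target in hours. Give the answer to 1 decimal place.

C₀ = Dose / Vd = 2170 / 193 = 11.24 mg/L
k = ln2 / t½ = 0.693147 / 32.7 = 0.02120 h⁻¹
t = ln(C₀ / C) / k = ln(11.24 / 8.44) / 0.02120
  = ln(1.332) / 0.02120 = 0.2867 / 0.02120 = 13.52 h

13.5 h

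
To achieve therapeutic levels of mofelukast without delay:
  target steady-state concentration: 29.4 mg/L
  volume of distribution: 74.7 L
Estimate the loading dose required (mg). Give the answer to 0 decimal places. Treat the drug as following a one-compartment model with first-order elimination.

2196 mg

LD = Css × Vd = 29.4 × 74.7 = 2196 mg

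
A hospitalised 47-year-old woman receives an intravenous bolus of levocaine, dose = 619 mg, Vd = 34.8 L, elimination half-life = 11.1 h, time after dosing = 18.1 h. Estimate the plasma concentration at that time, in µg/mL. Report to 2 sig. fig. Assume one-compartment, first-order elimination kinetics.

5.7 µg/mL

C₀ = Dose / Vd = 619.0 / 34.8 = 17.79 mg/L
k = ln2 / t½ = 0.693147 / 11.1 = 0.06245 h⁻¹
C = C₀ · e^(−k·t) = 17.79 × e^(−0.06245 × 18.1)
  = 17.79 × 0.3229 = 5.744 mg/L
(5.744 mg/L = 5.744 µg/mL)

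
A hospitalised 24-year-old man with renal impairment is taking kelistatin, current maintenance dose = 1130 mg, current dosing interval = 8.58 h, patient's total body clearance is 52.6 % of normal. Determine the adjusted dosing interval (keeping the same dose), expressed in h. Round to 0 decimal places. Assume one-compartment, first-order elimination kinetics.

To keep the same average steady-state level, dosing rate must scale with clearance.
CL ratio = 52.6 / 100 = 0.5260
New interval (same dose) = 8.58 / 0.5260 = 16.31 h

16 h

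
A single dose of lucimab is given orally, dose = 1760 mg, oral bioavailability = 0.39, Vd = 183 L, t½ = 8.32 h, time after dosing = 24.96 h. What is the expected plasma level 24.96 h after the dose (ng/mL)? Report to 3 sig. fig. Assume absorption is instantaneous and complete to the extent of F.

Amount reaching circulation = F × Dose = 0.39 × 1760 = 686.4 mg
C₀ = F·Dose / Vd = 686.4 / 183 = 3.751 mg/L
k = ln2 / t½ = 0.693147 / 8.32 = 0.08331 h⁻¹
t / t½ = 24.96 / 8.32 = 3 half-lives
C = C₀ × (1/2)^3 = 3.751 × 0.1250 = 0.4689 mg/L
Convert: 0.4689 mg/L × 1000 = 468.9 ng/mL

469 ng/mL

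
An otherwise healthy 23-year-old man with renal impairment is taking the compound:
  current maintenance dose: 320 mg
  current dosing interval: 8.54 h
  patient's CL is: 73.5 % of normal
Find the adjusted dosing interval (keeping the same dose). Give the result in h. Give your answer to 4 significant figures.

11.62 h

To keep the same average steady-state level, dosing rate must scale with clearance.
CL ratio = 73.5 / 100 = 0.7350
New interval (same dose) = 8.54 / 0.7350 = 11.62 h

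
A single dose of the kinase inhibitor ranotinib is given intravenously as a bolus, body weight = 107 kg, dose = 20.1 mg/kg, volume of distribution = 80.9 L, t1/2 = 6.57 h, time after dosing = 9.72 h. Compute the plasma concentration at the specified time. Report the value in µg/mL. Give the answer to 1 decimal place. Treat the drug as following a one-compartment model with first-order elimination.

9.5 µg/mL

Total dose = 20.1 × 107 = 2151 mg
C₀ = Dose / Vd = 2151 / 80.9 = 26.59 mg/L
k = ln2 / t½ = 0.693147 / 6.57 = 0.1055 h⁻¹
C = C₀ · e^(−k·t) = 26.59 × e^(−0.1055 × 9.72)
  = 26.59 × 0.3586 = 9.535 mg/L
(9.535 mg/L = 9.535 µg/mL)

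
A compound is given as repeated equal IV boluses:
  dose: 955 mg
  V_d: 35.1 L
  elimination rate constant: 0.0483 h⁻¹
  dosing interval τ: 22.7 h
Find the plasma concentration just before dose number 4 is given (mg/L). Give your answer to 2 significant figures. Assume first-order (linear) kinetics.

13 mg/L

C₀ per dose = Dose / Vd = 955 / 35.1 = 27.21 mg/L
Fraction remaining after one interval: r = e^(−kτ) = e^(−0.04830 × 22.7) = 0.3341
Before dose 4, 3 doses have been given (aged 1τ, 2τ, 3τ).
C_trough = C₀ × (r + r² + … + r^3) = C₀ × r(1−r^3)/(1−r)
        = 27.21 × 0.3341 × (1 − 0.03729) / (1 − 0.3341) = 13.14 mg/L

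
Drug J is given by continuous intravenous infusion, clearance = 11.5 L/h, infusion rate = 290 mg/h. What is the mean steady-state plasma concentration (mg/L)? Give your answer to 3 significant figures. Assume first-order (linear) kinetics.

At steady state Css = R₀ / CL = 290 / 11.50 = 25.22 mg/L

25.2 mg/L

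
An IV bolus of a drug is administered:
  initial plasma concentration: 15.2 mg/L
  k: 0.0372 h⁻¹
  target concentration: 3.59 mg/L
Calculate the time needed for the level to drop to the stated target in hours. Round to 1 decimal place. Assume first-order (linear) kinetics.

t = ln(C₀ / C) / k = ln(15.20 / 3.59) / 0.03720
  = ln(4.234) / 0.03720 = 1.443 / 0.03720 = 38.79 h

38.8 h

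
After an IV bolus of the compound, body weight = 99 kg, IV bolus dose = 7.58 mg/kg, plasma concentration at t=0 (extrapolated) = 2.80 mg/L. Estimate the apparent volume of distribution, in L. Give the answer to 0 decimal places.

Dose = 7.58 × 99 = 750.4 mg
Vd = Dose / C₀ = 750.4 / 2.80 = 268.0 L

268 L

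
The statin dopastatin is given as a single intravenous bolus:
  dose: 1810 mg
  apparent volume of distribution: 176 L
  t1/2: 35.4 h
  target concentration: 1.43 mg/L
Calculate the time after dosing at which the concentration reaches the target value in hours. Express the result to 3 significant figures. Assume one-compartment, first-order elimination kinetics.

C₀ = Dose / Vd = 1810 / 176 = 10.28 mg/L
k = ln2 / t½ = 0.693147 / 35.4 = 0.01958 h⁻¹
t = ln(C₀ / C) / k = ln(10.28 / 1.43) / 0.01958
  = ln(7.189) / 0.01958 = 1.973 / 0.01958 = 100.8 h

101 h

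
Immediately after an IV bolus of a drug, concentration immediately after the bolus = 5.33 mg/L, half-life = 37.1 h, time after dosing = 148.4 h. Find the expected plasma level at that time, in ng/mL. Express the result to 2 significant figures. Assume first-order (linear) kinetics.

330 ng/mL

k = ln2 / t½ = 0.693147 / 37.1 = 0.01868 h⁻¹
t / t½ = 148.4 / 37.1 = 4 half-lives
C = C₀ × (1/2)^4 = 5.330 × 0.06250 = 0.3331 mg/L
Convert: 0.3331 mg/L × 1000 = 333.1 ng/mL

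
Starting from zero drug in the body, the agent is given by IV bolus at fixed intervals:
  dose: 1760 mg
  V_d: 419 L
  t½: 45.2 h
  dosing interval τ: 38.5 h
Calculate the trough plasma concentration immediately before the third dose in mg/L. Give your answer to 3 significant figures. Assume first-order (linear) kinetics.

C₀ per dose = Dose / Vd = 1760 / 419 = 4.200 mg/L
k = ln2 / t½ = 0.693147 / 45.2 = 0.01534 h⁻¹
Fraction remaining after one interval: r = e^(−kτ) = e^(−0.01534 × 38.5) = 0.5540
Before dose 3, 2 doses have been given (aged 1τ, 2τ).
C_trough = C₀ × (r + r²) = 4.200 × (0.5540 + 0.3069) = 3.616 mg/L

3.62 mg/L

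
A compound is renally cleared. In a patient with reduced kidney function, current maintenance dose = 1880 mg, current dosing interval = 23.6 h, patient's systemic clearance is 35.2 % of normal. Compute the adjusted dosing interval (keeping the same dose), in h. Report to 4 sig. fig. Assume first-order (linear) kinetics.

67.05 h

To keep the same average steady-state level, dosing rate must scale with clearance.
CL ratio = 35.2 / 100 = 0.3520
New interval (same dose) = 23.6 / 0.3520 = 67.05 h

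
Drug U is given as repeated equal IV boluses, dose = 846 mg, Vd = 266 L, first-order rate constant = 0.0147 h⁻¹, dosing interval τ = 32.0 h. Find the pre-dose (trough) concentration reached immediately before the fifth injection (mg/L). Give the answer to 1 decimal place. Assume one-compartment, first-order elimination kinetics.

C₀ per dose = Dose / Vd = 846 / 266 = 3.180 mg/L
Fraction remaining after one interval: r = e^(−kτ) = e^(−0.01470 × 32.0) = 0.6248
Before dose 5, 4 doses have been given (aged 1τ, 2τ, 3τ, 4τ).
C_trough = C₀ × (r + r² + … + r^4) = C₀ × r(1−r^4)/(1−r)
        = 3.180 × 0.6248 × (1 − 0.1524) / (1 − 0.6248) = 4.488 mg/L

4.5 mg/L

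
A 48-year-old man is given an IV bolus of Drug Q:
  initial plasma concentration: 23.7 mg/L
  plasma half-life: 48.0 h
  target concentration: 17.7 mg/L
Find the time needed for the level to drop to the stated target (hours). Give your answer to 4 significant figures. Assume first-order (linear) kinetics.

20.21 h

k = ln2 / t½ = 0.693147 / 48.0 = 0.01444 h⁻¹
t = ln(C₀ / C) / k = ln(23.70 / 17.7) / 0.01444
  = ln(1.339) / 0.01444 = 0.2919 / 0.01444 = 20.21 h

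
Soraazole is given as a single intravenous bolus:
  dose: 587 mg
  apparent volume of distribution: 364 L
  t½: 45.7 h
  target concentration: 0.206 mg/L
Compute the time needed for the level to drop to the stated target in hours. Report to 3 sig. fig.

C₀ = Dose / Vd = 587.0 / 364 = 1.613 mg/L
k = ln2 / t½ = 0.693147 / 45.7 = 0.01517 h⁻¹
t = ln(C₀ / C) / k = ln(1.613 / 0.206) / 0.01517
  = ln(7.830) / 0.01517 = 2.058 / 0.01517 = 135.7 h

136 h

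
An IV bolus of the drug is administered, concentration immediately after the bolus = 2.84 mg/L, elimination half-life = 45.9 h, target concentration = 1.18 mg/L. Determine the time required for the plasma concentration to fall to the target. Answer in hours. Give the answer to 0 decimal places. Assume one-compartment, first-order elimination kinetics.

k = ln2 / t½ = 0.693147 / 45.9 = 0.01510 h⁻¹
t = ln(C₀ / C) / k = ln(2.840 / 1.18) / 0.01510
  = ln(2.407) / 0.01510 = 0.8784 / 0.01510 = 58.17 h

58 h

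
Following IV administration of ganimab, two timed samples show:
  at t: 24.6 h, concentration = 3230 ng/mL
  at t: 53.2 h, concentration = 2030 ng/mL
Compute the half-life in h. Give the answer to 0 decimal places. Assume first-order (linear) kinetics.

43 h

k = ln(C₁/C₂) / (t₂ − t₁) = ln(3230/2030) / (53.2 − 24.6)
  = 0.4644 / 28.60 = 0.01624 h⁻¹
t½ = ln2 / k = 0.693147 / 0.01624 = 42.68 h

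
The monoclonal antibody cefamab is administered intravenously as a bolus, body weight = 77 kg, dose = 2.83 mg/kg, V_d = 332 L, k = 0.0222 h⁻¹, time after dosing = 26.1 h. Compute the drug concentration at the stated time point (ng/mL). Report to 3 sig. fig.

Total dose = 2.83 × 77 = 217.9 mg
C₀ = Dose / Vd = 217.9 / 332 = 0.6563 mg/L
C = C₀ · e^(−k·t) = 0.6563 × e^(−0.02220 × 26.1)
  = 0.6563 × 0.5602 = 0.3677 mg/L
Convert: 0.3677 mg/L × 1000 = 367.7 ng/mL

368 ng/mL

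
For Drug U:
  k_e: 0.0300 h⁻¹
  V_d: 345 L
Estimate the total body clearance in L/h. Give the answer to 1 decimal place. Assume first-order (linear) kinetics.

10.4 L/h

CL = k × Vd = 0.0300 × 345 = 10.35 L/h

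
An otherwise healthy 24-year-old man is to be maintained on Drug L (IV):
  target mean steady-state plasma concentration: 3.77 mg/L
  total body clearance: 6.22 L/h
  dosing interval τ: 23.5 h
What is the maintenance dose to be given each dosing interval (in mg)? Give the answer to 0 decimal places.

At steady state, Dose/τ = Css × CL.
Dose = Css × CL × τ = 3.77 × 6.220 × 23.5 = 551.1 mg

551 mg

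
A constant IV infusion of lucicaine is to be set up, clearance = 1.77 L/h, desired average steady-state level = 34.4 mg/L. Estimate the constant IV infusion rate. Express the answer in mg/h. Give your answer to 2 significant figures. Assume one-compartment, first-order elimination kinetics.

At steady state, infusion rate R₀ = Css × CL = 34.4 × 1.770 = 60.89 mg/h

61 mg/h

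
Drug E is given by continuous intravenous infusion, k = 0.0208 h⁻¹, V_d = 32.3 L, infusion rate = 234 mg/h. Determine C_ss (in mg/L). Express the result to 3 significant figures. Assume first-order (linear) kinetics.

CL = k × Vd = 0.02080 × 32.3 = 0.6718 L/h
At steady state Css = R₀ / CL = 234 / 0.6718 = 348.3 mg/L

348 mg/L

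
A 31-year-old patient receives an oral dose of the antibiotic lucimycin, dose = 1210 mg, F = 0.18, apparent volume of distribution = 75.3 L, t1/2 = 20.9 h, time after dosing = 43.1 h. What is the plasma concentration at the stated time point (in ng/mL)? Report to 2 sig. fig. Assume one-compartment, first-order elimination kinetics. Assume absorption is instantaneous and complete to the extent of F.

Amount reaching circulation = F × Dose = 0.18 × 1210 = 217.8 mg
C₀ = F·Dose / Vd = 217.8 / 75.3 = 2.892 mg/L
k = ln2 / t½ = 0.693147 / 20.9 = 0.03316 h⁻¹
C = C₀ · e^(−k·t) = 2.892 × e^(−0.03316 × 43.1)
  = 2.892 × 0.2395 = 0.6926 mg/L
Convert: 0.6926 mg/L × 1000 = 692.6 ng/mL

690 ng/mL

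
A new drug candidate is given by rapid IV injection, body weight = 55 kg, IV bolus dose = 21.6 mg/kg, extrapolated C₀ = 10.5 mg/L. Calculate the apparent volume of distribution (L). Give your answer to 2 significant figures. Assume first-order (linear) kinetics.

Dose = 21.6 × 55 = 1188 mg
Vd = Dose / C₀ = 1188 / 10.5 = 113.1 L

110 L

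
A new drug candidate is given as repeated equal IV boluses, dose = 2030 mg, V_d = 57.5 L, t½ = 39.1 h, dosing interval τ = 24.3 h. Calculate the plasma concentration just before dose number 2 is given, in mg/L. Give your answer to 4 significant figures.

22.95 mg/L

C₀ per dose = Dose / Vd = 2030 / 57.5 = 35.30 mg/L
k = ln2 / t½ = 0.693147 / 39.1 = 0.01773 h⁻¹
Fraction remaining after one interval: r = e^(−kτ) = e^(−0.01773 × 24.3) = 0.6500
Before dose 2, 1 dose has been given (aged 1τ).
C_trough = C₀ × r = 35.30 × 0.6500 = 22.95 mg/L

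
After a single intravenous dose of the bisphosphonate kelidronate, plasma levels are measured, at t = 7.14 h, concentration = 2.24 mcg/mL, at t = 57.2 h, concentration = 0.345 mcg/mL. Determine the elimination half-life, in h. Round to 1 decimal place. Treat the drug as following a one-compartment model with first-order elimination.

k = ln(C₁/C₂) / (t₂ − t₁) = ln(2.24/0.345) / (57.2 − 7.14)
  = 1.871 / 50.06 = 0.03738 h⁻¹
t½ = ln2 / k = 0.693147 / 0.03738 = 18.54 h

18.5 h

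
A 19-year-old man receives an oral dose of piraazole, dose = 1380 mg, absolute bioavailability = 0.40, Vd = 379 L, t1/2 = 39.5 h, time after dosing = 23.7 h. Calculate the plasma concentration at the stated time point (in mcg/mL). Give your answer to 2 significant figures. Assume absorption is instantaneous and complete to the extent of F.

0.96 mcg/mL

Amount reaching circulation = F × Dose = 0.40 × 1380 = 552.0 mg
C₀ = F·Dose / Vd = 552.0 / 379 = 1.456 mg/L
k = ln2 / t½ = 0.693147 / 39.5 = 0.01755 h⁻¹
C = C₀ · e^(−k·t) = 1.456 × e^(−0.01755 × 23.7)
  = 1.456 × 0.6597 = 0.9605 mg/L
(0.9605 mg/L = 0.9605 mcg/mL)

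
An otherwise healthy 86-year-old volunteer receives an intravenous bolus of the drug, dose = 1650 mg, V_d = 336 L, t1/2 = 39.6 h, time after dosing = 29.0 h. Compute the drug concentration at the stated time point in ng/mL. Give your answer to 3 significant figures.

C₀ = Dose / Vd = 1650 / 336 = 4.911 mg/L
k = ln2 / t½ = 0.693147 / 39.6 = 0.01750 h⁻¹
C = C₀ · e^(−k·t) = 4.911 × e^(−0.01750 × 29.0)
  = 4.911 × 0.6020 = 2.956 mg/L
Convert: 2.956 mg/L × 1000 = 2956 ng/mL

2960 ng/mL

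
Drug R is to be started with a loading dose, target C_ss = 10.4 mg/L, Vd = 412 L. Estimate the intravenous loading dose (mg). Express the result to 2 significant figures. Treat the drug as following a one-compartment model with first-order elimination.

4300 mg

LD = Css × Vd = 10.4 × 412 = 4285 mg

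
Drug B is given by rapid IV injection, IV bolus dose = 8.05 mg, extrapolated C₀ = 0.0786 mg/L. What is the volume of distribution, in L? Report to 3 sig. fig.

102 L

Vd = Dose / C₀ = 8.050 / 0.0786 = 102.4 L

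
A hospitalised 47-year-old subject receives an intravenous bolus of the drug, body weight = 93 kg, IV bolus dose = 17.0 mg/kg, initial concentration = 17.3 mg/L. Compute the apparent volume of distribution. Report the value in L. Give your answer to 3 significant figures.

91.4 L

Dose = 17.0 × 93 = 1581 mg
Vd = Dose / C₀ = 1581 / 17.3 = 91.39 L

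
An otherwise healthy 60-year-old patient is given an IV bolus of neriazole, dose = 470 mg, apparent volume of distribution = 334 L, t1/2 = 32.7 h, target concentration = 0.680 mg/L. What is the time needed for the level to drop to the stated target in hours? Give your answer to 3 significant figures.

C₀ = Dose / Vd = 470.0 / 334 = 1.407 mg/L
k = ln2 / t½ = 0.693147 / 32.7 = 0.02120 h⁻¹
t = ln(C₀ / C) / k = ln(1.407 / 0.680) / 0.02120
  = ln(2.069) / 0.02120 = 0.7271 / 0.02120 = 34.30 h

34.3 h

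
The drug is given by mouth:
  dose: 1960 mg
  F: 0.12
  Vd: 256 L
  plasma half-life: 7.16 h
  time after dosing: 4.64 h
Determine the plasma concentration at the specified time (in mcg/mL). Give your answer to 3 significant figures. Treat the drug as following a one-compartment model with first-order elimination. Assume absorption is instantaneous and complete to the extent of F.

Amount reaching circulation = F × Dose = 0.12 × 1960 = 235.2 mg
C₀ = F·Dose / Vd = 235.2 / 256 = 0.9188 mg/L
k = ln2 / t½ = 0.693147 / 7.16 = 0.09681 h⁻¹
C = C₀ · e^(−k·t) = 0.9188 × e^(−0.09681 × 4.64)
  = 0.9188 × 0.6381 = 0.5863 mg/L
(0.5863 mg/L = 0.5863 mcg/mL)

0.586 mcg/mL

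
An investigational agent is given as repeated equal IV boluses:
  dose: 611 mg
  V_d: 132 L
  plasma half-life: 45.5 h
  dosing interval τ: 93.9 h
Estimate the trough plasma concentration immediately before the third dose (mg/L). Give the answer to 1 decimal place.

1.4 mg/L

C₀ per dose = Dose / Vd = 611 / 132 = 4.629 mg/L
k = ln2 / t½ = 0.693147 / 45.5 = 0.01523 h⁻¹
Fraction remaining after one interval: r = e^(−kτ) = e^(−0.01523 × 93.9) = 0.2393
Before dose 3, 2 doses have been given (aged 1τ, 2τ).
C_trough = C₀ × (r + r²) = 4.629 × (0.2393 + 0.05726) = 1.373 mg/L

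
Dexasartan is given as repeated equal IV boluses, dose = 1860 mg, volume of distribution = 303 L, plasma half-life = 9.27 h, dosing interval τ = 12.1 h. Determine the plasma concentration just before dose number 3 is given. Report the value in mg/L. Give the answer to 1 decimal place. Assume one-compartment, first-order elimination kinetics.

C₀ per dose = Dose / Vd = 1860 / 303 = 6.139 mg/L
k = ln2 / t½ = 0.693147 / 9.27 = 0.07477 h⁻¹
Fraction remaining after one interval: r = e^(−kτ) = e^(−0.07477 × 12.1) = 0.4047
Before dose 3, 2 doses have been given (aged 1τ, 2τ).
C_trough = C₀ × (r + r²) = 6.139 × (0.4047 + 0.1638) = 3.490 mg/L

3.5 mg/L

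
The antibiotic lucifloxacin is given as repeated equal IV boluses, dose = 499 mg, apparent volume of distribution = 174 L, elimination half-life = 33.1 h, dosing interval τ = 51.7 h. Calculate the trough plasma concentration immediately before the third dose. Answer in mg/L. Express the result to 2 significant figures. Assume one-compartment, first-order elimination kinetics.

C₀ per dose = Dose / Vd = 499 / 174 = 2.868 mg/L
k = ln2 / t½ = 0.693147 / 33.1 = 0.02094 h⁻¹
Fraction remaining after one interval: r = e^(−kτ) = e^(−0.02094 × 51.7) = 0.3387
Before dose 3, 2 doses have been given (aged 1τ, 2τ).
C_trough = C₀ × (r + r²) = 2.868 × (0.3387 + 0.1147) = 1.300 mg/L

1.3 mg/L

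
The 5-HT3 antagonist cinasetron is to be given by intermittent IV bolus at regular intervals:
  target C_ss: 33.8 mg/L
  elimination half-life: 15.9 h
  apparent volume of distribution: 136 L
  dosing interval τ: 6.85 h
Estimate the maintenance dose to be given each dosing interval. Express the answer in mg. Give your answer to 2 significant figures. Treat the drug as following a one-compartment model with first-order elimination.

1400 mg

k = ln2 / t½ = 0.693147 / 15.9 = 0.04359 h⁻¹
CL = k × Vd = 0.04359 × 136 = 5.928 L/h
At steady state, Dose/τ = Css × CL.
Dose = Css × CL × τ = 33.8 × 5.928 × 6.85 = 1373 mg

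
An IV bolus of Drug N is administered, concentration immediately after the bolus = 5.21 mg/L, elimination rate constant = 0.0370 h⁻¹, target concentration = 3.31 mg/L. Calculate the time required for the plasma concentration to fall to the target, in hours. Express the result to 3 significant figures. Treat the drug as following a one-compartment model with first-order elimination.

12.3 h

t = ln(C₀ / C) / k = ln(5.210 / 3.31) / 0.03700
  = ln(1.574) / 0.03700 = 0.4536 / 0.03700 = 12.26 h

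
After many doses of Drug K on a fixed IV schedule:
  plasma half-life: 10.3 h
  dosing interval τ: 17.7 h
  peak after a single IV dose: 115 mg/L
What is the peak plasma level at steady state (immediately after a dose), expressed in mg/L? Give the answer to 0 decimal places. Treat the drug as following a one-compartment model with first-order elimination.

k = ln2 / t½ = 0.693147 / 10.3 = 0.06730 h⁻¹
e^(−kτ) = e^(−0.06730 × 17.7) = 0.3039
Accumulation ratio R = 1 / (1 − e^(−kτ)) = 1 / (1 − 0.3039) = 1.437
Steady-state peak = C₀ × R = 115 × 1.437 = 165.3 mg/L

165 mg/L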